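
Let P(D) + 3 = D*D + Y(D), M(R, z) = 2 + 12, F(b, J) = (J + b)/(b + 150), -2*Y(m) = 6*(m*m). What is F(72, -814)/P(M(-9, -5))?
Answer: 371/43845 ≈ 0.0084616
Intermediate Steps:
Y(m) = -3*m**2 (Y(m) = -3*m*m = -3*m**2)
F(b, J) = (J + b)/(150 + b)
M(R, z) = 14
P(D) = -3 - 2*D**2 (P(D) = -3 + (D*D - 3*D**2) = -3 + (D**2 - 3*D**2) = -3 - 2*D**2)
F(72, -814)/P(M(-9, -5)) = ((-814 + 72)/(150 + 72))/(-3 - 2*14**2) = (-742/222)/(-3 - 2*196) = ((1/222)*(-742))/(-3 - 392) = -371/111/(-395) = -371/111*(-1/395) = 371/43845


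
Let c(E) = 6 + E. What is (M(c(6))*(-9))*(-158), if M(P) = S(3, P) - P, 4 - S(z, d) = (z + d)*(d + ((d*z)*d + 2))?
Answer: -9524556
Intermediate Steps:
S(z, d) = 4 - (d + z)*(2 + d + z*d²) (S(z, d) = 4 - (z + d)*(d + ((d*z)*d + 2)) = 4 - (d + z)*(d + (z*d² + 2)) = 4 - (d + z)*(d + (2 + z*d²)) = 4 - (d + z)*(2 + d + z*d²))
M(P) = -2 - 10*P² - 6*P - 3*P³ (M(P) = (4 - P² - 2*P - 2*3 - 1*P*3 - 1*3*P³ - 1*P²*3²) - P = (4 - P² - 2*P - 6 - 3*P - 3*P³ - 1*P²*9) - P = (4 - P² - 2*P - 6 - 3*P - 3*P³ - 9*P²) - P = (-2 - 10*P² - 5*P - 3*P³) - P = -2 - 10*P² - 6*P - 3*P³)
(M(c(6))*(-9))*(-158) = ((-2 - 10*(6 + 6)² - 6*(6 + 6) - 3*(6 + 6)³)*(-9))*(-158) = ((-2 - 10*12² - 6*12 - 3*12³)*(-9))*(-158) = ((-2 - 10*144 - 72 - 3*1728)*(-9))*(-158) = ((-2 - 1440 - 72 - 5184)*(-9))*(-158) = -6698*(-9)*(-158) = 60282*(-158) = -9524556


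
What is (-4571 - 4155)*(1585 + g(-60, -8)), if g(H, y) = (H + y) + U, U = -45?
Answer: -12844672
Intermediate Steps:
g(H, y) = -45 + H + y (g(H, y) = (H + y) - 45 = -45 + H + y)
(-4571 - 4155)*(1585 + g(-60, -8)) = (-4571 - 4155)*(1585 + (-45 - 60 - 8)) = -8726*(1585 - 113) = -8726*1472 = -12844672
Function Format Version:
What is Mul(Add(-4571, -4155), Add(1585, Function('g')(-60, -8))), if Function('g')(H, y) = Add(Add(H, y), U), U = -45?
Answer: -12844672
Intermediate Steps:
Function('g')(H, y) = Add(-45, H, y) (Function('g')(H, y) = Add(Add(H, y), -45) = Add(-45, H, y))
Mul(Add(-4571, -4155), Add(1585, Function('g')(-60, -8))) = Mul(Add(-4571, -4155), Add(1585, Add(-45, -60, -8))) = Mul(-8726, Add(1585, -113)) = Mul(-8726, 1472) = -12844672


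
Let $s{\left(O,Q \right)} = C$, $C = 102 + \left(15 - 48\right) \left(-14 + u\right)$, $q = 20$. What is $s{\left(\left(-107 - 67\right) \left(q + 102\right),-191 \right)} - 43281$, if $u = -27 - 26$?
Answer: $-40968$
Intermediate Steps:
$u = -53$
$C = 2313$ ($C = 102 + \left(15 - 48\right) \left(-14 - 53\right) = 102 - -2211 = 102 + 2211 = 2313$)
$s{\left(O,Q \right)} = 2313$
$s{\left(\left(-107 - 67\right) \left(q + 102\right),-191 \right)} - 43281 = 2313 - 43281 = -40968$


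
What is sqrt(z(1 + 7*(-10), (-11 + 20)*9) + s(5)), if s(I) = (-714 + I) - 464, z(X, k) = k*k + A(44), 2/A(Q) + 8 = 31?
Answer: sqrt(2850298)/23 ≈ 73.404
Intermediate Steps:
A(Q) = 2/23 (A(Q) = 2/(-8 + 31) = 2/23)
z(X, k) = 2/23 + k**2 (z(X, k) = k*k + 2/23 = k**2 + 2/23 = 2/23 + k**2)
s(I) = -1178 + I
sqrt(z(1 + 7*(-10), (-11 + 20)*9) + s(5)) = sqrt((2/23 + ((-11 + 20)*9)**2) + (-1178 + 5)) = sqrt((2/23 + (9*9)**2) - 1173) = sqrt((2/23 + 81**2) - 1173) = sqrt((2/23 + 6561) - 1173) = sqrt(150905/23 - 1173) = sqrt(123926/23) = sqrt(2850298)/23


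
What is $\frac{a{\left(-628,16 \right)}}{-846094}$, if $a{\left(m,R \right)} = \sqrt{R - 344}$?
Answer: $- \frac{i \sqrt{82}}{423047} \approx - 2.1405 \cdot 10^{-5} i$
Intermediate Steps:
$a{\left(m,R \right)} = \sqrt{-344 + R}$
$\frac{a{\left(-628,16 \right)}}{-846094} = \frac{\sqrt{-344 + 16}}{-846094} = \sqrt{-328} \left(- \frac{1}{846094}\right) = 2 i \sqrt{82} \left(- \frac{1}{846094}\right) = - \frac{i \sqrt{82}}{423047}$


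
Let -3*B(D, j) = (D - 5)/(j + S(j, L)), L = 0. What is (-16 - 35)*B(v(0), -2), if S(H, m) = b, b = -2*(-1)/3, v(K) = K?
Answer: 255/4 ≈ 63.750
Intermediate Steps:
b = ⅔ (b = 2*(⅓) = ⅔ ≈ 0.66667)
S(H, m) = ⅔
B(D, j) = -(-5 + D)/(3*(⅔ + j)) (B(D, j) = -(D - 5)/(3*(j + ⅔)) = -(-5 + D)/(3*(⅔ + j)))
(-16 - 35)*B(v(0), -2) = (-16 - 35)*((5 - 1*0)/(2 + 3*(-2))) = -51*(5 + 0)/(2 - 6) = -51*5/(-4) = -(-51)*5/4 = -51*(-5/4) = 255/4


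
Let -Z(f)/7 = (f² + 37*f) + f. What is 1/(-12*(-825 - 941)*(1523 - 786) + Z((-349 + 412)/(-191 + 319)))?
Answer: 16384/255891396729 ≈ 6.4027e-8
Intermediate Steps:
Z(f) = -266*f - 7*f² (Z(f) = -7*((f² + 37*f) + f) = -7*(f² + 38*f) = -266*f - 7*f²)
1/(-12*(-825 - 941)*(1523 - 786) + Z((-349 + 412)/(-191 + 319))) = 1/(-12*(-825 - 941)*(1523 - 786) - 7*(-349 + 412)/(-191 + 319)*(38 + (-349 + 412)/(-191 + 319))) = 1/(-(-21192)*737 - 7*63/128*(38 + 63/128)) = 1/(-12*(-1301542) - 7*63*(1/128)*(38 + 63*(1/128))) = 1/(15618504 - 7*63/128*(38 + 63/128)) = 1/(15618504 - 7*63/128*4927/128) = 1/(15618504 - 2172807/16384) = 1/(255891396729/16384) = 16384/255891396729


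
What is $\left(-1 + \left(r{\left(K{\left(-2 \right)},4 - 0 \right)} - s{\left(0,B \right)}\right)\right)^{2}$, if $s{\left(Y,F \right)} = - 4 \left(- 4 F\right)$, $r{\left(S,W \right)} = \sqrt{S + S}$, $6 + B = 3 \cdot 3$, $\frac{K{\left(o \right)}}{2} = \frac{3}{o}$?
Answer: $\left(49 - i \sqrt{6}\right)^{2} \approx 2395.0 - 240.05 i$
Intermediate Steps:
$K{\left(o \right)} = \frac{6}{o}$ ($K{\left(o \right)} = 2 \frac{3}{o} = \frac{6}{o}$)
$B = 3$ ($B = -6 + 3 \cdot 3 = -6 + 9 = 3$)
$r{\left(S,W \right)} = \sqrt{2} \sqrt{S}$ ($r{\left(S,W \right)} = \sqrt{2 S} = \sqrt{2} \sqrt{S}$)
$s{\left(Y,F \right)} = 16 F$
$\left(-1 + \left(r{\left(K{\left(-2 \right)},4 - 0 \right)} - s{\left(0,B \right)}\right)\right)^{2} = \left(-1 + \left(\sqrt{2} \sqrt{\frac{6}{-2}} - 16 \cdot 3\right)\right)^{2} = \left(-1 + \left(\sqrt{2} \sqrt{6 \left(- \frac{1}{2}\right)} - 48\right)\right)^{2} = \left(-1 - \left(48 - \sqrt{2} \sqrt{-3}\right)\right)^{2} = \left(-1 - \left(48 - \sqrt{2} i \sqrt{3}\right)\right)^{2} = \left(-1 - \left(48 - i \sqrt{6}\right)\right)^{2} = \left(-49 + i \sqrt{6}\right)^{2}$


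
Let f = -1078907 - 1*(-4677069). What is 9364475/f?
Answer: 9364475/3598162 ≈ 2.6026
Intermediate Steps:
f = 3598162 (f = -1078907 + 4677069 = 3598162)
9364475/f = 9364475/3598162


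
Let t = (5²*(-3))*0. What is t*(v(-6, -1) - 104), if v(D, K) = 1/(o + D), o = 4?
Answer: 0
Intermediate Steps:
v(D, K) = 1/(4 + D)
t = 0 (t = (25*(-3))*0 = -75*0 = 0)
t*(v(-6, -1) - 104) = 0*(1/(4 - 6) - 104) = 0*(1/(-2) - 104) = 0*(-½ - 104) = 0*(-209/2) = 0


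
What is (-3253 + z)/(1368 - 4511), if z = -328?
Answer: 3581/3143 ≈ 1.1394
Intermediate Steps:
(-3253 + z)/(1368 - 4511) = (-3253 - 328)/(1368 - 4511) = -3581/(-3143) = -3581*(-1/3143) = 3581/3143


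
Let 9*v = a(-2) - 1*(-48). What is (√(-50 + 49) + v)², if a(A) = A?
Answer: 2035/81 + 92*I/9 ≈ 25.123 + 10.222*I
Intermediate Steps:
v = 46/9 (v = (-2 - 1*(-48))/9 = (-2 + 48)/9 = (⅑)*46 = 46/9 ≈ 5.1111)
(√(-50 + 49) + v)² = (√(-50 + 49) + 46/9)² = (√(-1) + 46/9)² = (I + 46/9)² = (46/9 + I)²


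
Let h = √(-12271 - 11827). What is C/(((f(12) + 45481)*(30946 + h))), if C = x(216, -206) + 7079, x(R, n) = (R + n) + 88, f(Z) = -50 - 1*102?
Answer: 111049721/21705316012803 - 7177*I*√24098/43410632025606 ≈ 5.1162e-6 - 2.5665e-8*I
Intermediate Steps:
f(Z) = -152 (f(Z) = -50 - 102 = -152)
x(R, n) = 88 + R + n
C = 7177 (C = (88 + 216 - 206) + 7079 = 98 + 7079 = 7177)
h = I*√24098 (h = √(-24098) = I*√24098 ≈ 155.24*I)
C/(((f(12) + 45481)*(30946 + h))) = 7177/(((-152 + 45481)*(30946 + I*√24098))) = 7177/((45329*(30946 + I*√24098))) = 7177/(1402751234 + 45329*I*√24098)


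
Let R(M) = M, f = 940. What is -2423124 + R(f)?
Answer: -2422184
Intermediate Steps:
-2423124 + R(f) = -2423124 + 940 = -2422184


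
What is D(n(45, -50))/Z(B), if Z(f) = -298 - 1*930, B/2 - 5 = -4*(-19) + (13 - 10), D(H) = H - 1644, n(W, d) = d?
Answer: 847/614 ≈ 1.3795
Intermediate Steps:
D(H) = -1644 + H
B = 168 (B = 10 + 2*(-4*(-19) + (13 - 10)) = 10 + 2*(76 + 3) = 10 + 2*79 = 10 + 158 = 168)
Z(f) = -1228 (Z(f) = -298 - 930 = -1228)
D(n(45, -50))/Z(B) = (-1644 - 50)/(-1228) = -1694*(-1/1228) = 847/614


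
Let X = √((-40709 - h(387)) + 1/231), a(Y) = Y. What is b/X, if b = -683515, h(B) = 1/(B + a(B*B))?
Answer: 4101090*I*√285758427213259/20464256371 ≈ 3387.7*I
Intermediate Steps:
h(B) = 1/(B + B²) (h(B) = 1/(B + B*B) = 1/(B + B²))
X = 23*I*√285758427213259/1927002 (X = √((-40709 - 1/(387*(1 + 387))) + 1/231) = √((-40709 - 1/(387*388)) + 1/231) = √((-40709 - 1*1/150156) + 1/231) = √((-40709 - 1/150156) + 1/231) = √(-6112700605/150156 + 1/231) = √(-470677896533/11562012) = 23*I*√285758427213259/1927002 ≈ 201.76*I)
b/X = -683515*(-6*I*√285758427213259/20464256371) = -(-4101090)*I*√285758427213259/20464256371 = 4101090*I*√285758427213259/20464256371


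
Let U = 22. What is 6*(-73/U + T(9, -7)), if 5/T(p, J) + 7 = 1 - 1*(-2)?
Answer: -603/22 ≈ -27.409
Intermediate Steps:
T(p, J) = -5/4 (T(p, J) = 5/(-7 + (1 - 1*(-2))) = 5/(-7 + (1 + 2)) = 5/(-7 + 3) = 5/(-4) = 5*(-¼) = -5/4)
6*(-73/U + T(9, -7)) = 6*(-73/22 - 5/4) = 6*(-201/44) = -603/22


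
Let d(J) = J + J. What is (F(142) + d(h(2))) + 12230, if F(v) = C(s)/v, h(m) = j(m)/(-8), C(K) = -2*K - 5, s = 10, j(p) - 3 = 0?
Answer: 3473057/284 ≈ 12229.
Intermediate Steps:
j(p) = 3 (j(p) = 3 + 0 = 3)
C(K) = -5 - 2*K
h(m) = -3/8 (h(m) = 3/(-8) = 3*(-⅛) = -3/8)
d(J) = 2*J
F(v) = -25/v (F(v) = (-5 - 2*10)/v = (-5 - 20)/v = -25/v)
(F(142) + d(h(2))) + 12230 = (-25/142 + 2*(-3/8)) + 12230 = (-25*1/142 - ¾) + 12230 = (-25/142 - ¾) + 12230 = -263/284 + 12230 = 3473057/284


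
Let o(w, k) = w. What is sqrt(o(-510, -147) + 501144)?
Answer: 3*sqrt(55626) ≈ 707.55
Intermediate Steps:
sqrt(o(-510, -147) + 501144) = sqrt(-510 + 501144) = sqrt(500634) = 3*sqrt(55626)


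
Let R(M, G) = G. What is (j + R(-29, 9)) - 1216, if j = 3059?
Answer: 1852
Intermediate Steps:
(j + R(-29, 9)) - 1216 = (3059 + 9) - 1216 = 3068 - 1216 = 1852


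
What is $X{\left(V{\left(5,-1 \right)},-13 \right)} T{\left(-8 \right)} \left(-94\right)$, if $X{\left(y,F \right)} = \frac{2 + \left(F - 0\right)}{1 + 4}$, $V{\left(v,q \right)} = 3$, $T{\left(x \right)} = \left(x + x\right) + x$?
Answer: $- \frac{24816}{5} \approx -4963.2$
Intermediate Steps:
$T{\left(x \right)} = 3 x$ ($T{\left(x \right)} = 2 x + x = 3 x$)
$X{\left(y,F \right)} = \frac{2}{5} + \frac{F}{5}$ ($X{\left(y,F \right)} = \frac{2 + \left(F + 0\right)}{5} = \left(2 + F\right) \frac{1}{5} = \frac{2}{5} + \frac{F}{5}$)
$X{\left(V{\left(5,-1 \right)},-13 \right)} T{\left(-8 \right)} \left(-94\right) = \left(\frac{2}{5} + \frac{1}{5} \left(-13\right)\right) 3 \left(-8\right) \left(-94\right) = \left(\frac{2}{5} - \frac{13}{5}\right) \left(-24\right) \left(-94\right) = \left(- \frac{11}{5}\right) \left(-24\right) \left(-94\right) = \frac{264}{5} \left(-94\right) = - \frac{24816}{5}$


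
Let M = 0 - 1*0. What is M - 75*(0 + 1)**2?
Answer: -75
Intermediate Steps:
M = 0 (M = 0 + 0 = 0)
M - 75*(0 + 1)**2 = 0 - 75*(0 + 1)**2 = 0 - 75*1**2 = 0 - 75*1 = 0 - 75 = -75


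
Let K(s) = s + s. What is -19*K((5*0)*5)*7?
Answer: 0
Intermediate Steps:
K(s) = 2*s
-19*K((5*0)*5)*7 = -38*(5*0)*5*7 = -38*0*5*7 = -38*0*7 = -19*0*7 = 0*7 = 0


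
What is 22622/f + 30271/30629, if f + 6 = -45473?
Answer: 683805571/1392976291 ≈ 0.49090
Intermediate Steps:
f = -45479 (f = -6 - 45473 = -45479)
22622/f + 30271/30629 = 22622/(-45479) + 30271/30629 = 22622*(-1/45479) + 30271*(1/30629) = -22622/45479 + 30271/30629 = 683805571/1392976291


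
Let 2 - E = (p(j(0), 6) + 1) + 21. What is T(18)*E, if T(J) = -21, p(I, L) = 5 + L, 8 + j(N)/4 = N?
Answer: 651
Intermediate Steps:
j(N) = -32 + 4*N
E = -31 (E = 2 - (((5 + 6) + 1) + 21) = 2 - ((11 + 1) + 21) = 2 - (12 + 21) = 2 - 1*33 = 2 - 33 = -31)
T(18)*E = -21*(-31) = 651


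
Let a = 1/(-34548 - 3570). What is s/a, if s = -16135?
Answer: 615033930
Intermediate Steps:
a = -1/38118 (a = 1/(-38118) = -1/38118 ≈ -2.6234e-5)
s/a = -16135/(-1/38118) = -16135*(-38118) = 615033930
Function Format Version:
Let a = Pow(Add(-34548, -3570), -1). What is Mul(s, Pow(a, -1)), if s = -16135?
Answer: 615033930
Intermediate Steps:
a = Rational(-1, 38118) (a = Pow(-38118, -1) = Rational(-1, 38118) ≈ -2.6234e-5)
Mul(s, Pow(a, -1)) = Mul(-16135, Pow(Rational(-1, 38118), -1)) = Mul(-16135, -38118) = 615033930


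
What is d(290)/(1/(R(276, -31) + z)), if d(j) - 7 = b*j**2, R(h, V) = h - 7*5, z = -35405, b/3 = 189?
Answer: -1676785036948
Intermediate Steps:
b = 567 (b = 3*189 = 567)
R(h, V) = -35 + h (R(h, V) = h - 35 = -35 + h)
d(j) = 7 + 567*j**2
d(290)/(1/(R(276, -31) + z)) = (7 + 567*290**2)/(1/((-35 + 276) - 35405)) = (7 + 567*84100)/(1/(241 - 35405)) = (7 + 47684700)/(1/(-35164)) = 47684707/(-1/35164) = 47684707*(-35164) = -1676785036948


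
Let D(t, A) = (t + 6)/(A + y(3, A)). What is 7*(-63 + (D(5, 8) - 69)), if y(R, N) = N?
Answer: -14707/16 ≈ -919.19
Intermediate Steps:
D(t, A) = (6 + t)/(2*A) (D(t, A) = (t + 6)/(A + A) = (6 + t)/((2*A)) = (6 + t)*(1/(2*A)) = (6 + t)/(2*A))
7*(-63 + (D(5, 8) - 69)) = 7*(-63 + ((½)*(6 + 5)/8 - 69)) = 7*(-63 + ((½)*(⅛)*11 - 69)) = 7*(-63 + (11/16 - 69)) = 7*(-63 - 1093/16) = 7*(-2101/16) = -14707/16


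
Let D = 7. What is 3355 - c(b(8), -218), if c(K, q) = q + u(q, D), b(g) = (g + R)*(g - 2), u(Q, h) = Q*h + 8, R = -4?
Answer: 5091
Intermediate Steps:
u(Q, h) = 8 + Q*h
b(g) = (-4 + g)*(-2 + g) (b(g) = (g - 4)*(g - 2) = (-4 + g)*(-2 + g))
c(K, q) = 8 + 8*q (c(K, q) = q + (8 + q*7) = q + (8 + 7*q) = 8 + 8*q)
3355 - c(b(8), -218) = 3355 - (8 + 8*(-218)) = 3355 - (8 - 1744) = 3355 - 1*(-1736) = 3355 + 1736 = 5091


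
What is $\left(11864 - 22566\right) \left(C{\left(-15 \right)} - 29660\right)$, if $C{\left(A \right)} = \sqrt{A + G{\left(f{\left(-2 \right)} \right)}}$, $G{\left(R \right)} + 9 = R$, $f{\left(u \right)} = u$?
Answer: $317421320 - 10702 i \sqrt{26} \approx 3.1742 \cdot 10^{8} - 54570.0 i$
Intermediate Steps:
$G{\left(R \right)} = -9 + R$
$C{\left(A \right)} = \sqrt{-11 + A}$ ($C{\left(A \right)} = \sqrt{A - 11} = \sqrt{-11 + A}$)
$\left(11864 - 22566\right) \left(C{\left(-15 \right)} - 29660\right) = \left(11864 - 22566\right) \left(\sqrt{-11 - 15} - 29660\right) = - 10702 \left(\sqrt{-26} - 29660\right) = - 10702 \left(i \sqrt{26} - 29660\right) = - 10702 \left(-29660 + i \sqrt{26}\right) = 317421320 - 10702 i \sqrt{26}$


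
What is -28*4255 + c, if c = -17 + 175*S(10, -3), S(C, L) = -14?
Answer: -121607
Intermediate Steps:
c = -2467 (c = -17 + 175*(-14) = -17 - 2450 = -2467)
-28*4255 + c = -28*4255 - 2467 = -119140 - 2467 = -121607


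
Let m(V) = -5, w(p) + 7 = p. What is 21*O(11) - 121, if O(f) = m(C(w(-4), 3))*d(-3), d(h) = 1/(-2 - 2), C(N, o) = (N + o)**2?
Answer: -379/4 ≈ -94.750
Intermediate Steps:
w(p) = -7 + p
d(h) = -1/4 (d(h) = 1/(-4) = -1/4)
O(f) = 5/4 (O(f) = -5*(-1/4) = 5/4)
21*O(11) - 121 = 21*(5/4) - 121 = 105/4 - 121 = -379/4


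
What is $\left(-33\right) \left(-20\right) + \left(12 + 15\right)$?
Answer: $687$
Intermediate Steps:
$\left(-33\right) \left(-20\right) + \left(12 + 15\right) = 660 + 27 = 687$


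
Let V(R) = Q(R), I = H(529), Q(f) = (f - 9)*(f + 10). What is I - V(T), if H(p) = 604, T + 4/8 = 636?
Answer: -1615207/4 ≈ -4.0380e+5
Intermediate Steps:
T = 1271/2 (T = -1/2 + 636 = 1271/2 ≈ 635.50)
Q(f) = (-9 + f)*(10 + f)
I = 604
V(R) = -90 + R + R**2
I - V(T) = 604 - (-90 + 1271/2 + (1271/2)**2) = 604 - (-90 + 1271/2 + 1615441/4) = 604 - 1*1617623/4 = 604 - 1617623/4 = -1615207/4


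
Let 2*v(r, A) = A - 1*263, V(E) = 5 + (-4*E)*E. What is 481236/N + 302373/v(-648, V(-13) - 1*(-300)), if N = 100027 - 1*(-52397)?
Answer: -3828029195/4026534 ≈ -950.70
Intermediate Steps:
N = 152424 (N = 100027 + 52397 = 152424)
V(E) = 5 - 4*E**2
v(r, A) = -263/2 + A/2 (v(r, A) = (A - 1*263)/2 = (A - 263)/2 = (-263 + A)/2 = -263/2 + A/2)
481236/N + 302373/v(-648, V(-13) - 1*(-300)) = 481236/152424 + 302373/(-263/2 + ((5 - 4*(-13)**2) - 1*(-300))/2) = 481236*(1/152424) + 302373/(-263/2 + ((5 - 4*169) + 300)/2) = 40103/12702 + 302373/(-263/2 + ((5 - 676) + 300)/2) = 40103/12702 + 302373/(-263/2 + (-671 + 300)/2) = 40103/12702 + 302373/(-263/2 + (1/2)*(-371)) = 40103/12702 + 302373/(-263/2 - 371/2) = 40103/12702 + 302373/(-317) = 40103/12702 + 302373*(-1/317) = 40103/12702 - 302373/317 = -3828029195/4026534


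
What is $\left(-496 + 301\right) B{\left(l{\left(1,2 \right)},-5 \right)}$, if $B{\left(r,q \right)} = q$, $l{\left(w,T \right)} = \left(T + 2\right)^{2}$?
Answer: $975$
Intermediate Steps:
$l{\left(w,T \right)} = \left(2 + T\right)^{2}$
$\left(-496 + 301\right) B{\left(l{\left(1,2 \right)},-5 \right)} = \left(-496 + 301\right) \left(-5\right) = \left(-195\right) \left(-5\right) = 975$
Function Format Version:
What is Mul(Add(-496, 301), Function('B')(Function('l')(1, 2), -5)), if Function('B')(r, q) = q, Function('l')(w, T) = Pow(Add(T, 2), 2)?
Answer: 975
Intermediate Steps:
Function('l')(w, T) = Pow(Add(2, T), 2)
Mul(Add(-496, 301), Function('B')(Function('l')(1, 2), -5)) = Mul(Add(-496, 301), -5) = Mul(-195, -5) = 975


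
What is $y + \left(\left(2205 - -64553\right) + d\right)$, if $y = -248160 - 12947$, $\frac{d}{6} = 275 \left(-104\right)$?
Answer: $-365949$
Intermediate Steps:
$d = -171600$ ($d = 6 \cdot 275 \left(-104\right) = 6 \left(-28600\right) = -171600$)
$y = -261107$ ($y = -248160 - 12947 = -261107$)
$y + \left(\left(2205 - -64553\right) + d\right) = -261107 + \left(\left(2205 - -64553\right) - 171600\right) = -261107 + \left(\left(2205 + 64553\right) - 171600\right) = -261107 + \left(66758 - 171600\right) = -261107 - 104842 = -365949$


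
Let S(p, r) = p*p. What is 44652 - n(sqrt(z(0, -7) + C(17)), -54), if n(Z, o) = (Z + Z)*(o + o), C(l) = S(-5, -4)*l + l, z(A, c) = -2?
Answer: 44652 + 432*sqrt(110) ≈ 49183.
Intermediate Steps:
S(p, r) = p**2
C(l) = 26*l (C(l) = (-5)**2*l + l = 25*l + l = 26*l)
n(Z, o) = 4*Z*o (n(Z, o) = (2*Z)*(2*o) = 4*Z*o)
44652 - n(sqrt(z(0, -7) + C(17)), -54) = 44652 - 4*sqrt(-2 + 26*17)*(-54) = 44652 - 4*sqrt(-2 + 442)*(-54) = 44652 - 4*sqrt(440)*(-54) = 44652 - 4*2*sqrt(110)*(-54) = 44652 - (-432)*sqrt(110) = 44652 + 432*sqrt(110)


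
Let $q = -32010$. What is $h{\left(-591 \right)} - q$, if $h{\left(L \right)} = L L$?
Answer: $381291$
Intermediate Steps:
$h{\left(L \right)} = L^{2}$
$h{\left(-591 \right)} - q = \left(-591\right)^{2} - -32010 = 349281 + 32010 = 381291$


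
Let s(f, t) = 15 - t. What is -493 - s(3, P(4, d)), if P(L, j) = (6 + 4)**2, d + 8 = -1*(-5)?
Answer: -408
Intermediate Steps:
d = -3 (d = -8 - 1*(-5) = -8 + 5 = -3)
P(L, j) = 100 (P(L, j) = 10**2 = 100)
-493 - s(3, P(4, d)) = -493 - (15 - 1*100) = -493 - (15 - 100) = -493 - 1*(-85) = -493 + 85 = -408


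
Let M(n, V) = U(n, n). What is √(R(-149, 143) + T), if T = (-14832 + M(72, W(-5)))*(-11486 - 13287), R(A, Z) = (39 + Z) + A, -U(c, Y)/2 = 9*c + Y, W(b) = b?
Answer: √403106289 ≈ 20078.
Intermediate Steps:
U(c, Y) = -18*c - 2*Y (U(c, Y) = -2*(9*c + Y) = -2*(Y + 9*c) = -18*c - 2*Y)
M(n, V) = -20*n (M(n, V) = -18*n - 2*n = -20*n)
R(A, Z) = 39 + A + Z
T = 403106256 (T = (-14832 - 20*72)*(-11486 - 13287) = (-14832 - 1440)*(-24773) = -16272*(-24773) = 403106256)
√(R(-149, 143) + T) = √((39 - 149 + 143) + 403106256) = √(33 + 403106256) = √403106289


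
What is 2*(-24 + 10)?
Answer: -28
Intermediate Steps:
2*(-24 + 10) = 2*(-14) = -28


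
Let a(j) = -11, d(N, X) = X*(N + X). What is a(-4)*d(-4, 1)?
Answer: 33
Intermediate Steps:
a(-4)*d(-4, 1) = -11*(-4 + 1) = -11*(-3) = 33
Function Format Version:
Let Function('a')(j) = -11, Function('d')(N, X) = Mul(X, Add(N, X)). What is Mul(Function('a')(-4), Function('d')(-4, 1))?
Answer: 33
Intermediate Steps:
Mul(Function('a')(-4), Function('d')(-4, 1)) = Mul(-11, Mul(1, Add(-4, 1))) = Mul(-11, Mul(1, -3)) = Mul(-11, -3) = 33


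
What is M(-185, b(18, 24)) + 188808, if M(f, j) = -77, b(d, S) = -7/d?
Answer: 188731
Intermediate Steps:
M(-185, b(18, 24)) + 188808 = -77 + 188808 = 188731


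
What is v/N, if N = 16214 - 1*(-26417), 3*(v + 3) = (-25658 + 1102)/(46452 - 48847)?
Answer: 3001/306303735 ≈ 9.7975e-6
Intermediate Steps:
v = 3001/7185 (v = -3 + ((-25658 + 1102)/(46452 - 48847))/3 = -3 + (-24556/(-2395))/3 = -3 + (-24556*(-1/2395))/3 = -3 + (1/3)*(24556/2395) = -3 + 24556/7185 = 3001/7185 ≈ 0.41768)
N = 42631 (N = 16214 + 26417 = 42631)
v/N = (3001/7185)/42631 = (3001/7185)*(1/42631) = 3001/306303735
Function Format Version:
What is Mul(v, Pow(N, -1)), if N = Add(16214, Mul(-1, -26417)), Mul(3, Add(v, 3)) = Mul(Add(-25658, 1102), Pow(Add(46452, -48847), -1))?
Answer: Rational(3001, 306303735) ≈ 9.7975e-6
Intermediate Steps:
v = Rational(3001, 7185) (v = Add(-3, Mul(Rational(1, 3), Mul(Add(-25658, 1102), Pow(Add(46452, -48847), -1)))) = Add(-3, Mul(Rational(1, 3), Mul(-24556, Pow(-2395, -1)))) = Add(-3, Mul(Rational(1, 3), Mul(-24556, Rational(-1, 2395)))) = Add(-3, Mul(Rational(1, 3), Rational(24556, 2395))) = Add(-3, Rational(24556, 7185)) = Rational(3001, 7185) ≈ 0.41768)
N = 42631 (N = Add(16214, 26417) = 42631)
Mul(v, Pow(N, -1)) = Mul(Rational(3001, 7185), Pow(42631, -1)) = Mul(Rational(3001, 7185), Rational(1, 42631)) = Rational(3001, 306303735)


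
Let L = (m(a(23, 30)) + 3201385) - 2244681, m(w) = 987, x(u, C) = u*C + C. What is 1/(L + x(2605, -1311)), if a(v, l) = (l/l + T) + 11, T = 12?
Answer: -1/2458775 ≈ -4.0671e-7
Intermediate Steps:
x(u, C) = C + C*u (x(u, C) = C*u + C = C + C*u)
a(v, l) = 24 (a(v, l) = (l/l + 12) + 11 = (1 + 12) + 11 = 13 + 11 = 24)
L = 957691 (L = (987 + 3201385) - 2244681 = 3202372 - 2244681 = 957691)
1/(L + x(2605, -1311)) = 1/(957691 - 1311*(1 + 2605)) = 1/(957691 - 1311*2606) = 1/(957691 - 3416466) = 1/(-2458775) = -1/2458775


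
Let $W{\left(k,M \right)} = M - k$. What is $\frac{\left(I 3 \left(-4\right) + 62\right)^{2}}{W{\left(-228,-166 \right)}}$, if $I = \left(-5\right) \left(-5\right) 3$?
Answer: $\frac{351122}{31} \approx 11327.0$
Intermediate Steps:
$I = 75$ ($I = 25 \cdot 3 = 75$)
$\frac{\left(I 3 \left(-4\right) + 62\right)^{2}}{W{\left(-228,-166 \right)}} = \frac{\left(75 \cdot 3 \left(-4\right) + 62\right)^{2}}{-166 - -228} = \frac{\left(225 \left(-4\right) + 62\right)^{2}}{-166 + 228} = \frac{\left(-900 + 62\right)^{2}}{62} = \left(-838\right)^{2} \cdot \frac{1}{62} = 702244 \cdot \frac{1}{62} = \frac{351122}{31}$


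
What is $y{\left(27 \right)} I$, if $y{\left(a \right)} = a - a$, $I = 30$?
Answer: $0$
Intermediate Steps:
$y{\left(a \right)} = 0$
$y{\left(27 \right)} I = 0 \cdot 30 = 0$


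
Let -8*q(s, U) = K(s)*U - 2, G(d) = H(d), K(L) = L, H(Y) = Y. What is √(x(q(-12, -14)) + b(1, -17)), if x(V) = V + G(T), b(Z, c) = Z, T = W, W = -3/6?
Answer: 9*I/2 ≈ 4.5*I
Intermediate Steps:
W = -½ (W = -3*⅙ = -½ ≈ -0.50000)
T = -½ ≈ -0.50000
G(d) = d
q(s, U) = ¼ - U*s/8 (q(s, U) = -(s*U - 2)/8 = -(U*s - 2)/8 = -(-2 + U*s)/8 = ¼ - U*s/8)
x(V) = -½ + V (x(V) = V - ½ = -½ + V)
√(x(q(-12, -14)) + b(1, -17)) = √((-½ + (¼ - ⅛*(-14)*(-12))) + 1) = √((-½ + (¼ - 21)) + 1) = √((-½ - 83/4) + 1) = √(-85/4 + 1) = √(-81/4) = 9*I/2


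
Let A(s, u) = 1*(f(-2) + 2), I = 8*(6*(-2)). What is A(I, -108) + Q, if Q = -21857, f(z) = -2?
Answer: -21857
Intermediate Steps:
I = -96 (I = 8*(-12) = -96)
A(s, u) = 0 (A(s, u) = 1*(-2 + 2) = 1*0 = 0)
A(I, -108) + Q = 0 - 21857 = -21857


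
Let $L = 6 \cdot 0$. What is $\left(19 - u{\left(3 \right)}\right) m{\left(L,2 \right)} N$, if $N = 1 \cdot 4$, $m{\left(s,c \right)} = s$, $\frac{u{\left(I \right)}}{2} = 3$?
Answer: $0$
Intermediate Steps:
$u{\left(I \right)} = 6$ ($u{\left(I \right)} = 2 \cdot 3 = 6$)
$L = 0$
$N = 4$
$\left(19 - u{\left(3 \right)}\right) m{\left(L,2 \right)} N = \left(19 - 6\right) 0 \cdot 4 = 13 \cdot 0 \cdot 4 = 0 \cdot 4 = 0$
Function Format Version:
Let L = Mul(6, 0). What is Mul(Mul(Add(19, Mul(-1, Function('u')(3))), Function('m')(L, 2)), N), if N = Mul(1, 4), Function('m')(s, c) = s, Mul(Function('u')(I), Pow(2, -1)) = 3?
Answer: 0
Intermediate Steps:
Function('u')(I) = 6 (Function('u')(I) = Mul(2, 3) = 6)
L = 0
N = 4
Mul(Mul(Add(19, Mul(-1, Function('u')(3))), Function('m')(L, 2)), N) = Mul(Mul(Add(19, Mul(-1, 6)), 0), 4) = Mul(Mul(Add(19, -6), 0), 4) = Mul(Mul(13, 0), 4) = Mul(0, 4) = 0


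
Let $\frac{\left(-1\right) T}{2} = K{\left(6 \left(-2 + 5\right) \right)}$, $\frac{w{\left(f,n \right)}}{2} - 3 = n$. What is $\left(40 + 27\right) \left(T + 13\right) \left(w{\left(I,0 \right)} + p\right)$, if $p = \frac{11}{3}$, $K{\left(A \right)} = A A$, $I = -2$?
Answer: $- \frac{1233805}{3} \approx -4.1127 \cdot 10^{5}$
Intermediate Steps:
$w{\left(f,n \right)} = 6 + 2 n$
$K{\left(A \right)} = A^{2}$
$p = \frac{11}{3}$ ($p = 11 \cdot \frac{1}{3} = \frac{11}{3} \approx 3.6667$)
$T = -648$ ($T = - 2 \left(6 \left(-2 + 5\right)\right)^{2} = - 2 \left(6 \cdot 3\right)^{2} = - 2 \cdot 18^{2} = \left(-2\right) 324 = -648$)
$\left(40 + 27\right) \left(T + 13\right) \left(w{\left(I,0 \right)} + p\right) = \left(40 + 27\right) \left(-648 + 13\right) \left(\left(6 + 2 \cdot 0\right) + \frac{11}{3}\right) = 67 \left(- 635 \left(\left(6 + 0\right) + \frac{11}{3}\right)\right) = 67 \left(- 635 \left(6 + \frac{11}{3}\right)\right) = 67 \left(\left(-635\right) \frac{29}{3}\right) = 67 \left(- \frac{18415}{3}\right) = - \frac{1233805}{3}$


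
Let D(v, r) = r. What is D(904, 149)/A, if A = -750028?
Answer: -149/750028 ≈ -0.00019866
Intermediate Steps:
D(904, 149)/A = 149/(-750028) = 149*(-1/750028) = -149/750028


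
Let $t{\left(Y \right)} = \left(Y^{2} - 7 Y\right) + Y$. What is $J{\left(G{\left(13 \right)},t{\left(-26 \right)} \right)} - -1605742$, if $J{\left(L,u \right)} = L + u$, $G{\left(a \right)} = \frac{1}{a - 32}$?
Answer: $\frac{30524905}{19} \approx 1.6066 \cdot 10^{6}$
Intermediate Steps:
$t{\left(Y \right)} = Y^{2} - 6 Y$
$G{\left(a \right)} = \frac{1}{-32 + a}$
$J{\left(G{\left(13 \right)},t{\left(-26 \right)} \right)} - -1605742 = \left(\frac{1}{-32 + 13} - 26 \left(-6 - 26\right)\right) - -1605742 = \left(\frac{1}{-19} - -832\right) + 1605742 = \left(- \frac{1}{19} + 832\right) + 1605742 = \frac{15807}{19} + 1605742 = \frac{30524905}{19}$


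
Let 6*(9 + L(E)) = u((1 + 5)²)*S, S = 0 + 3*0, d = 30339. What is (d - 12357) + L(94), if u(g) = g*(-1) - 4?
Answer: 17973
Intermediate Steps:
S = 0 (S = 0 + 0 = 0)
u(g) = -4 - g (u(g) = -g - 4 = -4 - g)
L(E) = -9 (L(E) = -9 + ((-4 - (1 + 5)²)*0)/6 = -9 + ((-4 - 1*6²)*0)/6 = -9 + ((-4 - 1*36)*0)/6 = -9 + ((-4 - 36)*0)/6 = -9 + (-40*0)/6 = -9 + (⅙)*0 = -9 + 0 = -9)
(d - 12357) + L(94) = (30339 - 12357) - 9 = 17982 - 9 = 17973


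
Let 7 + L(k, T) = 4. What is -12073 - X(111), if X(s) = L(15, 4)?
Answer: -12070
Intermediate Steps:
L(k, T) = -3 (L(k, T) = -7 + 4 = -3)
X(s) = -3
-12073 - X(111) = -12073 - 1*(-3) = -12073 + 3 = -12070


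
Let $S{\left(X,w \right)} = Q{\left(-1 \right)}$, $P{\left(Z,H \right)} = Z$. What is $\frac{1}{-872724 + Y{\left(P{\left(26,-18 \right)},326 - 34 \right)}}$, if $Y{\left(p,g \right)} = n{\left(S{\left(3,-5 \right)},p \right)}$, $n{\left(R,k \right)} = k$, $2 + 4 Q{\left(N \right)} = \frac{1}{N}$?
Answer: $- \frac{1}{872698} \approx -1.1459 \cdot 10^{-6}$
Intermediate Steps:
$Q{\left(N \right)} = - \frac{1}{2} + \frac{1}{4 N}$
$S{\left(X,w \right)} = - \frac{3}{4}$ ($S{\left(X,w \right)} = \frac{1 - -2}{4 \left(-1\right)} = \frac{1}{4} \left(-1\right) \left(1 + 2\right) = \frac{1}{4} \left(-1\right) 3 = - \frac{3}{4}$)
$Y{\left(p,g \right)} = p$
$\frac{1}{-872724 + Y{\left(P{\left(26,-18 \right)},326 - 34 \right)}} = \frac{1}{-872724 + 26} = \frac{1}{-872698} = - \frac{1}{872698}$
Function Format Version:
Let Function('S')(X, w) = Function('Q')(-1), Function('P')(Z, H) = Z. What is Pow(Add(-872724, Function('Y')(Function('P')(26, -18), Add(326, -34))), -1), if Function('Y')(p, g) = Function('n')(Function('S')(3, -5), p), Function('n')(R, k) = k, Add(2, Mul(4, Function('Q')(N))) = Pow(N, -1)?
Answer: Rational(-1, 872698) ≈ -1.1459e-6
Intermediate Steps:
Function('Q')(N) = Add(Rational(-1, 2), Mul(Rational(1, 4), Pow(N, -1)))
Function('S')(X, w) = Rational(-3, 4) (Function('S')(X, w) = Mul(Rational(1, 4), Pow(-1, -1), Add(1, Mul(-2, -1))) = Mul(Rational(1, 4), -1, Add(1, 2)) = Mul(Rational(1, 4), -1, 3) = Rational(-3, 4))
Function('Y')(p, g) = p
Pow(Add(-872724, Function('Y')(Function('P')(26, -18), Add(326, -34))), -1) = Pow(Add(-872724, 26), -1) = Pow(-872698, -1) = Rational(-1, 872698)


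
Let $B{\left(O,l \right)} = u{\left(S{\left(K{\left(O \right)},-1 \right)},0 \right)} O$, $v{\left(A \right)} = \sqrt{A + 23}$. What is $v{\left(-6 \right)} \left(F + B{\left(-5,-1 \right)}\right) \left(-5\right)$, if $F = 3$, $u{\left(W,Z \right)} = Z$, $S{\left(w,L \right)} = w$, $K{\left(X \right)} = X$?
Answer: $- 15 \sqrt{17} \approx -61.847$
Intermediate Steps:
$v{\left(A \right)} = \sqrt{23 + A}$
$B{\left(O,l \right)} = 0$ ($B{\left(O,l \right)} = 0 O = 0$)
$v{\left(-6 \right)} \left(F + B{\left(-5,-1 \right)}\right) \left(-5\right) = \sqrt{23 - 6} \left(3 + 0\right) \left(-5\right) = \sqrt{17} \cdot 3 \left(-5\right) = \sqrt{17} \left(-15\right) = - 15 \sqrt{17}$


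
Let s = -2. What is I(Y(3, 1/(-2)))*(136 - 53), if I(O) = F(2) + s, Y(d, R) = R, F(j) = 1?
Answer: -83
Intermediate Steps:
I(O) = -1 (I(O) = 1 - 2 = -1)
I(Y(3, 1/(-2)))*(136 - 53) = -(136 - 53) = -1*83 = -83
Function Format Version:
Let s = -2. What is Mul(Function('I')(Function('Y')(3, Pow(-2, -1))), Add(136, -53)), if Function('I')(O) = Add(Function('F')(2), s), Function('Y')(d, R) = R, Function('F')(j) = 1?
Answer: -83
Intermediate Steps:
Function('I')(O) = -1 (Function('I')(O) = Add(1, -2) = -1)
Mul(Function('I')(Function('Y')(3, Pow(-2, -1))), Add(136, -53)) = Mul(-1, Add(136, -53)) = Mul(-1, 83) = -83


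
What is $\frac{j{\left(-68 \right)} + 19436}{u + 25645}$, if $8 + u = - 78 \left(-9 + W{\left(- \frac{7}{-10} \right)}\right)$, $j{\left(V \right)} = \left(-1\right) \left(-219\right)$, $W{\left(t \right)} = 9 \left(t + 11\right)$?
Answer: $\frac{98275}{90628} \approx 1.0844$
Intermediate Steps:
$W{\left(t \right)} = 99 + 9 t$ ($W{\left(t \right)} = 9 \left(11 + t\right) = 99 + 9 t$)
$j{\left(V \right)} = 219$
$u = - \frac{37597}{5}$ ($u = -8 - 78 \left(-9 + \left(99 + 9 \left(- \frac{7}{-10}\right)\right)\right) = -8 - 78 \left(-9 + \left(99 + 9 \left(\left(-7\right) \left(- \frac{1}{10}\right)\right)\right)\right) = -8 - 78 \left(-9 + \left(99 + 9 \cdot \frac{7}{10}\right)\right) = -8 - 78 \left(-9 + \left(99 + \frac{63}{10}\right)\right) = -8 - 78 \left(-9 + \frac{1053}{10}\right) = -8 - \frac{37557}{5} = - \frac{37597}{5} \approx -7519.4$)
$\frac{j{\left(-68 \right)} + 19436}{u + 25645} = \frac{219 + 19436}{- \frac{37597}{5} + 25645} = \frac{19655}{\frac{90628}{5}} = 19655 \cdot \frac{5}{90628} = \frac{98275}{90628}$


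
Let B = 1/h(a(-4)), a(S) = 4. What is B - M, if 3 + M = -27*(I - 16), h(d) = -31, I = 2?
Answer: -11626/31 ≈ -375.03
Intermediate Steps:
B = -1/31 (B = 1/(-31) = -1/31 ≈ -0.032258)
M = 375 (M = -3 - 27*(2 - 16) = -3 - 27*(-14) = -3 + 378 = 375)
B - M = -1/31 - 1*375 = -1/31 - 375 = -11626/31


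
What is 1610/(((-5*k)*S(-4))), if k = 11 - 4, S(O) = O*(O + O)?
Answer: -23/16 ≈ -1.4375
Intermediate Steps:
S(O) = 2*O² (S(O) = O*(2*O) = 2*O²)
k = 7
1610/(((-5*k)*S(-4))) = 1610/(((-5*7)*(2*(-4)²))) = 1610/((-70*16)) = 1610/((-35*32)) = 1610/(-1120) = 1610*(-1/1120) = -23/16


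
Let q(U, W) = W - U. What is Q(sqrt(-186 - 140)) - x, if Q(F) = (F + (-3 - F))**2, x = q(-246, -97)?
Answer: -140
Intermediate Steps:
x = 149 (x = -97 - 1*(-246) = -97 + 246 = 149)
Q(F) = 9 (Q(F) = (-3)**2 = 9)
Q(sqrt(-186 - 140)) - x = 9 - 1*149 = 9 - 149 = -140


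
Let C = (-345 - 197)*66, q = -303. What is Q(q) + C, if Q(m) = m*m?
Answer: 56037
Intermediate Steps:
C = -35772 (C = -542*66 = -35772)
Q(m) = m²
Q(q) + C = (-303)² - 35772 = 91809 - 35772 = 56037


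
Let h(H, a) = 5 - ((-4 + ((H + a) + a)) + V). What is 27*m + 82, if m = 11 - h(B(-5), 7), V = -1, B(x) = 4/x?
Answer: 2327/5 ≈ 465.40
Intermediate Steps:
h(H, a) = 10 - H - 2*a (h(H, a) = 5 - ((-4 + ((H + a) + a)) - 1) = 5 - ((-4 + (H + 2*a)) - 1) = 5 - ((-4 + H + 2*a) - 1) = 5 - (-5 + H + 2*a) = 5 + (5 - H - 2*a) = 10 - H - 2*a)
m = 71/5 (m = 11 - (10 - 4/(-5) - 2*7) = 11 - (10 - 4*(-1)/5 - 14) = 11 - (10 - 1*(-4/5) - 14) = 11 - (10 + 4/5 - 14) = 11 - 1*(-16/5) = 11 + 16/5 = 71/5 ≈ 14.200)
27*m + 82 = 27*(71/5) + 82 = 1917/5 + 82 = 2327/5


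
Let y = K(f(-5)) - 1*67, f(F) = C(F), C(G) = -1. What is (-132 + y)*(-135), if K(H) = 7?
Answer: 25920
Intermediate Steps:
f(F) = -1
y = -60 (y = 7 - 1*67 = 7 - 67 = -60)
(-132 + y)*(-135) = (-132 - 60)*(-135) = -192*(-135) = 25920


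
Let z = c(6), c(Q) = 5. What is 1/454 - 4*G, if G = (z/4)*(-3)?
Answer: 6811/454 ≈ 15.002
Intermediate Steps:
z = 5
G = -15/4 (G = (5/4)*(-3) = -15/4 ≈ -3.7500)
1/454 - 4*G = 1/454 - 4*(-15)/4 = 1/454 - 1*(-15) = 1/454 + 15 = 6811/454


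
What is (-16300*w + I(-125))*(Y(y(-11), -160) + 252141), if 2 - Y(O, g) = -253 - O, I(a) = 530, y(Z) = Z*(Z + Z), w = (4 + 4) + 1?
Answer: -36928096460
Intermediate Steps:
w = 9 (w = 8 + 1 = 9)
y(Z) = 2*Z² (y(Z) = Z*(2*Z) = 2*Z²)
Y(O, g) = 255 + O (Y(O, g) = 2 - (-253 - O) = 2 + (253 + O) = 255 + O)
(-16300*w + I(-125))*(Y(y(-11), -160) + 252141) = (-16300*9 + 530)*((255 + 2*(-11)²) + 252141) = (-146700 + 530)*((255 + 2*121) + 252141) = -146170*((255 + 242) + 252141) = -146170*(497 + 252141) = -146170*252638 = -36928096460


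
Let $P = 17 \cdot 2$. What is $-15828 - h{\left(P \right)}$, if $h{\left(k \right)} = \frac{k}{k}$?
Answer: $-15829$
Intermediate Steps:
$P = 34$
$h{\left(k \right)} = 1$
$-15828 - h{\left(P \right)} = -15828 - 1 = -15829$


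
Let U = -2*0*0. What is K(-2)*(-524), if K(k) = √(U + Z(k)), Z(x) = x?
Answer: -524*I*√2 ≈ -741.05*I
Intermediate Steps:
U = 0 (U = 0*0 = 0)
K(k) = √k (K(k) = √(0 + k) = √k)
K(-2)*(-524) = √(-2)*(-524) = (I*√2)*(-524) = -524*I*√2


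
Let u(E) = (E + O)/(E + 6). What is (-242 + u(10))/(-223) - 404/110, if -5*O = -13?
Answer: -508469/196240 ≈ -2.5911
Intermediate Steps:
O = 13/5 (O = -⅕*(-13) = 13/5 ≈ 2.6000)
u(E) = (13/5 + E)/(6 + E) (u(E) = (E + 13/5)/(E + 6) = (13/5 + E)/(6 + E))
(-242 + u(10))/(-223) - 404/110 = (-242 + (13/5 + 10)/(6 + 10))/(-223) - 404/110 = (-242 + (63/5)/16)*(-1/223) - 404*1/110 = (-242 + (1/16)*(63/5))*(-1/223) - 202/55 = (-242 + 63/80)*(-1/223) - 202/55 = -19297/80*(-1/223) - 202/55 = 19297/17840 - 202/55 = -508469/196240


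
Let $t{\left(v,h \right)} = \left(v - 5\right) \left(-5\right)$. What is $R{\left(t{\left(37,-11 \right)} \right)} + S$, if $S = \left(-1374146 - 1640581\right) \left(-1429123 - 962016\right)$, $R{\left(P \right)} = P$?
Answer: $7208631303893$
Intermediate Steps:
$t{\left(v,h \right)} = 25 - 5 v$ ($t{\left(v,h \right)} = \left(-5 + v\right) \left(-5\right) = 25 - 5 v$)
$S = 7208631304053$ ($S = \left(-3014727\right) \left(-2391139\right) = 7208631304053$)
$R{\left(t{\left(37,-11 \right)} \right)} + S = \left(25 - 185\right) + 7208631304053 = -160 + 7208631304053 = 7208631303893$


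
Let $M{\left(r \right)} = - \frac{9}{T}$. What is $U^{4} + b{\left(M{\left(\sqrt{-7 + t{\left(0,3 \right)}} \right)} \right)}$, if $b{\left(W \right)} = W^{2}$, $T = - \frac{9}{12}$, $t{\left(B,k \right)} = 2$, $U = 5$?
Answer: $769$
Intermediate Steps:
$T = - \frac{3}{4}$ ($T = \left(-9\right) \frac{1}{12} = - \frac{3}{4} \approx -0.75$)
$M{\left(r \right)} = 12$ ($M{\left(r \right)} = - \frac{9}{- \frac{3}{4}} = \left(-9\right) \left(- \frac{4}{3}\right) = 12$)
$U^{4} + b{\left(M{\left(\sqrt{-7 + t{\left(0,3 \right)}} \right)} \right)} = 5^{4} + 12^{2} = 625 + 144 = 769$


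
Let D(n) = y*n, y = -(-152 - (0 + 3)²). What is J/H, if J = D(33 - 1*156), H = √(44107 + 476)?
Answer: -943*√44583/2123 ≈ -93.788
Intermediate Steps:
y = 161 (y = -(-152 - 1*3²) = -(-152 - 1*9) = -(-152 - 9) = -1*(-161) = 161)
D(n) = 161*n
H = √44583 ≈ 211.15
J = -19803 (J = 161*(33 - 1*156) = 161*(33 - 156) = 161*(-123) = -19803)
J/H = -19803*√44583/44583 = -943*√44583/2123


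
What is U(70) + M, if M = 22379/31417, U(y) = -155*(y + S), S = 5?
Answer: -365200246/31417 ≈ -11624.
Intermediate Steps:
U(y) = -775 - 155*y (U(y) = -155*(y + 5) = -155*(5 + y) = -775 - 155*y)
M = 22379/31417 (M = 22379*(1/31417) = 22379/31417 ≈ 0.71232)
U(70) + M = (-775 - 155*70) + 22379/31417 = (-775 - 10850) + 22379/31417 = -11625 + 22379/31417 = -365200246/31417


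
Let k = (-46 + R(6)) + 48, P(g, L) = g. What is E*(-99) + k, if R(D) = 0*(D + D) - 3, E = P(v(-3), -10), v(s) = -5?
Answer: 494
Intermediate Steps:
E = -5
R(D) = -3 (R(D) = 0*(2*D) - 3 = 0 - 3 = -3)
k = -1 (k = (-46 - 3) + 48 = -49 + 48 = -1)
E*(-99) + k = -5*(-99) - 1 = 495 - 1 = 494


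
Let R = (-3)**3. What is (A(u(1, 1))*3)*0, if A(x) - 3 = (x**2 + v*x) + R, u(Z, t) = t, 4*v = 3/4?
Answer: 0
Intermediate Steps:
R = -27
v = 3/16 (v = (3/4)/4 = (3*(1/4))/4 = (1/4)*(3/4) = 3/16 ≈ 0.18750)
A(x) = -24 + x**2 + 3*x/16 (A(x) = 3 + ((x**2 + 3*x/16) - 27) = 3 + (-27 + x**2 + 3*x/16) = -24 + x**2 + 3*x/16)
(A(u(1, 1))*3)*0 = ((-24 + 1**2 + (3/16)*1)*3)*0 = ((-24 + 1 + 3/16)*3)*0 = -365/16*3*0 = -1095/16*0 = 0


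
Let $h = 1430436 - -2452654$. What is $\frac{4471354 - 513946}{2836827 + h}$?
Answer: $\frac{3957408}{6719917} \approx 0.58891$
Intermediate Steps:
$h = 3883090$ ($h = 1430436 + 2452654 = 3883090$)
$\frac{4471354 - 513946}{2836827 + h} = \frac{4471354 - 513946}{2836827 + 3883090} = \frac{3957408}{6719917}$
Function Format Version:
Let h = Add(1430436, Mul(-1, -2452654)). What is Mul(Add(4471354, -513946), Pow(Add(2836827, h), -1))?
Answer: Rational(3957408, 6719917) ≈ 0.58891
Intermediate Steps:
h = 3883090 (h = Add(1430436, 2452654) = 3883090)
Mul(Add(4471354, -513946), Pow(Add(2836827, h), -1)) = Mul(Add(4471354, -513946), Pow(Add(2836827, 3883090), -1)) = Mul(3957408, Pow(6719917, -1)) = Mul(3957408, Rational(1, 6719917)) = Rational(3957408, 6719917)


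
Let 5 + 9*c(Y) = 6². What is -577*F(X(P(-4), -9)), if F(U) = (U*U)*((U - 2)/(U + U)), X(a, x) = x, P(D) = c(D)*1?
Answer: -57123/2 ≈ -28562.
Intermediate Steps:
c(Y) = 31/9 (c(Y) = -5/9 + (⅑)*6² = -5/9 + (⅑)*36 = -5/9 + 4 = 31/9)
P(D) = 31/9 (P(D) = (31/9)*1 = 31/9)
F(U) = U*(-2 + U)/2 (F(U) = U²*((-2 + U)/((2*U))) = U²*((-2 + U)*(1/(2*U))) = U²*((-2 + U)/(2*U)) = U*(-2 + U)/2)
-577*F(X(P(-4), -9)) = -577*(-9)*(-2 - 9)/2 = -577*(-9)*(-11)/2 = -577*99/2 = -57123/2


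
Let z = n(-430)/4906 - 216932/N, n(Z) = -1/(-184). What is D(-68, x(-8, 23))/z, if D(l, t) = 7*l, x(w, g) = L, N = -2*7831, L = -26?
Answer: -3364879711424/97912699895 ≈ -34.366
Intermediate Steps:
N = -15662
x(w, g) = -26
n(Z) = 1/184 (n(Z) = -1*(-1/184) = 1/184)
z = 97912699895/7069075024 (z = (1/184)/4906 - 216932/(-15662) = (1/184)*(1/4906) - 216932*(-1/15662) = 1/902704 + 108466/7831 = 97912699895/7069075024 ≈ 13.851)
D(-68, x(-8, 23))/z = (7*(-68))/(97912699895/7069075024) = -476*7069075024/97912699895 = -3364879711424/97912699895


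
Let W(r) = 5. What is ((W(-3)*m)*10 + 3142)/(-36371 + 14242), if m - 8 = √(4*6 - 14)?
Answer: -3542/22129 - 50*√10/22129 ≈ -0.16721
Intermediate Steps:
m = 8 + √10 (m = 8 + √(4*6 - 14) = 8 + √(24 - 14) = 8 + √10 ≈ 11.162)
((W(-3)*m)*10 + 3142)/(-36371 + 14242) = ((5*(8 + √10))*10 + 3142)/(-36371 + 14242) = ((40 + 5*√10)*10 + 3142)/(-22129) = ((400 + 50*√10) + 3142)*(-1/22129) = (3542 + 50*√10)*(-1/22129) = -3542/22129 - 50*√10/22129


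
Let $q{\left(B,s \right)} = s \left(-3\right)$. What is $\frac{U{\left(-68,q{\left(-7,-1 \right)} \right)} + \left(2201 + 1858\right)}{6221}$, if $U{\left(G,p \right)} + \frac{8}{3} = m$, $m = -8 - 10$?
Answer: $\frac{12115}{18663} \approx 0.64915$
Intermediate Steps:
$m = -18$ ($m = -8 - 10 = -18$)
$q{\left(B,s \right)} = - 3 s$
$U{\left(G,p \right)} = - \frac{62}{3}$ ($U{\left(G,p \right)} = - \frac{8}{3} - 18 = - \frac{62}{3}$)
$\frac{U{\left(-68,q{\left(-7,-1 \right)} \right)} + \left(2201 + 1858\right)}{6221} = \frac{- \frac{62}{3} + \left(2201 + 1858\right)}{6221} = \left(- \frac{62}{3} + 4059\right) \frac{1}{6221} = \frac{12115}{3} \cdot \frac{1}{6221} = \frac{12115}{18663}$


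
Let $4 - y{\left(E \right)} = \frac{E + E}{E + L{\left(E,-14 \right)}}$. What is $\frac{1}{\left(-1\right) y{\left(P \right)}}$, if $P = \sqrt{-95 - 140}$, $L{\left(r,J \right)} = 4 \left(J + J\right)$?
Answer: $- \frac{25323}{100822} + \frac{56 i \sqrt{235}}{50411} \approx -0.25117 + 0.017029 i$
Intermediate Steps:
$L{\left(r,J \right)} = 8 J$ ($L{\left(r,J \right)} = 4 \cdot 2 J = 8 J$)
$P = i \sqrt{235}$ ($P = \sqrt{-235} = i \sqrt{235} \approx 15.33 i$)
$y{\left(E \right)} = 4 - \frac{2 E}{-112 + E}$ ($y{\left(E \right)} = 4 - \frac{E + E}{E + 8 \left(-14\right)} = 4 - \frac{2 E}{E - 112} = 4 - \frac{2 E}{-112 + E}$)
$\frac{1}{\left(-1\right) y{\left(P \right)}} = \frac{1}{\left(-1\right) \frac{2 \left(-224 + i \sqrt{235}\right)}{-112 + i \sqrt{235}}} = \frac{1}{\left(-2\right) \frac{1}{-112 + i \sqrt{235}} \left(-224 + i \sqrt{235}\right)} = - \frac{-112 + i \sqrt{235}}{2 \left(-224 + i \sqrt{235}\right)}$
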